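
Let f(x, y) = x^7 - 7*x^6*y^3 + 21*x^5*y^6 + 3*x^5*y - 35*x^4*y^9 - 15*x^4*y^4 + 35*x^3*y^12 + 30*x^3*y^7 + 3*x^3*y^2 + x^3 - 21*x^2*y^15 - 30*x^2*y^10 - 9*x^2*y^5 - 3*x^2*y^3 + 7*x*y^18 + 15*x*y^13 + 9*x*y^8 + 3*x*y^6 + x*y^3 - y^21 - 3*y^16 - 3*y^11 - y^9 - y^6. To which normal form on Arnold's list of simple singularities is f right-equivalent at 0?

E7

The Hessian of f at 0 is [[0, 0], [0, 0]] with rank 0, so corank 2. A Groebner basis of the Jacobian ideal J(f) in C{x,y} is {x^3, x*y^2, 3*x^2 + y^3}; counting standard monomials gives mu = 7. Corank 2; j^3 = x^3 is a perfect cube, so E-series; the 4-jet and mu = 7 give E_7.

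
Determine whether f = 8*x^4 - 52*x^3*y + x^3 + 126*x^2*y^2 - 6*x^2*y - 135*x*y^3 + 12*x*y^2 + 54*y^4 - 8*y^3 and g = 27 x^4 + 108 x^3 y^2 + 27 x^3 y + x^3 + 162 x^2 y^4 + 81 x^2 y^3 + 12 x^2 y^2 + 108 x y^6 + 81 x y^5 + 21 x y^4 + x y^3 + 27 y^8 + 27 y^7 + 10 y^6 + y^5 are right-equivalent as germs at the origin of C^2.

Yes.

The Hessian of f at 0 is [[0, 0], [0, 0]] with rank 0, so corank 2. A Groebner basis of the Jacobian ideal J(f) in C{x,y} is {3*x^2/4 - 3*x*y + y^4 + y^3/4 + 3*y^2, x^3 + 21*x^2/2 - 42*x*y - 9*y^3/2 + 42*y^2, x^2*y + 15*x^2/4 - 15*x*y - 11*y^3/4 + 15*y^2, x^2 + x*y^2 - 4*x*y - 5*y^3/3 + 4*y^2}; counting standard monomials gives mu = 7. Corank 2; j^3 = (x - 2*y)^3 is a perfect cube, so E-series; the 4-jet and mu = 7 give E_7. The Hessian of g at 0 is [[0, 0], [0, 0]] with rank 0, so corank 2. A Groebner basis of the Jacobian ideal J(g) in C{x,y} is {x^2/6 + y^4 + y^3/18, x^3, x^2*y - x^2/18 - y^3/54, x^2/6 + x*y^2 + y^3/18}; counting standard monomials gives mu = 7. Corank 2; j^3 = x^3 is a perfect cube, so E-series; the 4-jet and mu = 7 give E_7. Both have type E_7, hence right-equivalent.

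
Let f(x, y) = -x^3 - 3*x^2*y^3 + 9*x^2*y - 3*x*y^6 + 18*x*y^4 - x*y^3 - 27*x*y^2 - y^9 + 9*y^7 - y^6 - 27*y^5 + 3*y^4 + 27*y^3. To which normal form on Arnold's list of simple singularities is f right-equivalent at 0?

The Hessian of f at 0 has rank 0. Corank 2; j^3 = -(x - 3*y)^3 is a perfect cube, so E-series; the 4-jet and mu = 7 give E_7.

E7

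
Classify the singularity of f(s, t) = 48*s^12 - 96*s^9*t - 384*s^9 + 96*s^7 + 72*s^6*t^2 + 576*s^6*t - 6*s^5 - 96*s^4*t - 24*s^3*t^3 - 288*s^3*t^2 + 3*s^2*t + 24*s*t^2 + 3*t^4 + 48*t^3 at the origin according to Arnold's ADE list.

D_{5}

The Hessian of f at 0 is [[0, 0], [0, 0]] with rank 0, so corank 2. A Groebner basis of the Jacobian ideal J(f) in C{s,t} is {s^3 - 16*s^2 + 256*t^2, s^2/4 + t^3 - 4*t^2, s*t + 4*t^2}; counting standard monomials gives mu = 5. Corank 2; j^3 = 3*t*(s + 4*t)^2 has shape L^2 M (L != M), so D-series; mu = 5 gives D_5.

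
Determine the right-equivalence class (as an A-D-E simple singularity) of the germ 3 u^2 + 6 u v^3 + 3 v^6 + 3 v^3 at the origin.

The Hessian of f at 0 has rank 1. Corank 1: A-series; mu = 2 gives A_2.

A2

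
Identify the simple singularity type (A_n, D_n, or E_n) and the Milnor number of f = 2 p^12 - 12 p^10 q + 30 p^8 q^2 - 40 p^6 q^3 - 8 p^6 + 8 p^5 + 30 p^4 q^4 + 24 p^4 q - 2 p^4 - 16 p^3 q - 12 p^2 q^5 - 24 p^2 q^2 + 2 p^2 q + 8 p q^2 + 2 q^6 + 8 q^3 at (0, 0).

Type D_7, Milnor number mu = 7.

The Hessian of f at 0 is [[0, 0], [0, 0]] with rank 0, so corank 2. A Groebner basis of the Jacobian ideal J(f) in C{p,q} is {p^2/39 + 359*p*q/2496 + q^4 - 103*q^3/312 + 77*q^2/416, p^3 - 32*p^2/65 - 25*p*q/26 - 4*q^3/65 + 3*q^2/65, p^2*q - p*q/2 - q^2, 8*p^2/195 + p*q^2 + 103*p*q/312 + 131*q^3/195 + 129*q^2/260}; counting standard monomials gives mu = 7. Corank 2; j^3 = 2*q*(p + 2*q)^2 has shape L^2 M (L != M), so D-series; mu = 7 gives D_7.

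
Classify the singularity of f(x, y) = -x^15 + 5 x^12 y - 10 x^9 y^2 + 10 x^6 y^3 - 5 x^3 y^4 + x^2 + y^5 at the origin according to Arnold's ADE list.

The Hessian of f at 0 has rank 1. Corank 1: A-series; mu = 4 gives A_4.

A_{4}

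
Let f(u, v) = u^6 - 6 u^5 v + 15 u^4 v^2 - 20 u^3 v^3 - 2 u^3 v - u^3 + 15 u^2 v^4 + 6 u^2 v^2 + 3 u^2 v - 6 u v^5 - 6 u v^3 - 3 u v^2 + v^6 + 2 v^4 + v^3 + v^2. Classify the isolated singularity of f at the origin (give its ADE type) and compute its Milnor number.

The Hessian of f at 0 has rank 1. Corank 1: A-series; mu = 2 gives A_2.

Type A_{2}, Milnor number mu = 2.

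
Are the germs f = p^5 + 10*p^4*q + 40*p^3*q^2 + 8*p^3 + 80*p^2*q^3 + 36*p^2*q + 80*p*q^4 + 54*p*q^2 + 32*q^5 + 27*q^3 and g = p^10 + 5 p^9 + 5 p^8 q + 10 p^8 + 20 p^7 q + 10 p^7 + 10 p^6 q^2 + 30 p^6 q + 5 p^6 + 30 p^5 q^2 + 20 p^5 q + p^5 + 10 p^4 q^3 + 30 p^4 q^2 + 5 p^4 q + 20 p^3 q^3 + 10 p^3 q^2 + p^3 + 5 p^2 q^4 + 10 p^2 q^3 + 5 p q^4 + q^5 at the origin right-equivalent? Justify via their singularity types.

Yes.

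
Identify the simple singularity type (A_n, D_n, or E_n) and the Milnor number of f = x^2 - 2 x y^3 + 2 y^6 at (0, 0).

Type A5, Milnor number mu = 5.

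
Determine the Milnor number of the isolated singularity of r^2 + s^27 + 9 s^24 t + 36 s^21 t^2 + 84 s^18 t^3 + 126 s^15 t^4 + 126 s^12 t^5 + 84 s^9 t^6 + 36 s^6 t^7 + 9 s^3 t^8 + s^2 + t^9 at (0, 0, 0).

The Hessian of f at 0 has rank 2. Corank 1: A-series; mu = 8 gives A_8.

8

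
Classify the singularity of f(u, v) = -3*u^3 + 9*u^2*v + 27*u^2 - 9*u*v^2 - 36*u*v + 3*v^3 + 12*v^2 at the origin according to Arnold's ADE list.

The Hessian of f at 0 is [[54, -36], [-36, 24]] with rank 1, so corank 1. A Groebner basis of the Jacobian ideal J(f) in C{u,v} is {v^2, u - 2*v/3}; counting standard monomials gives mu = 2. Corank 1: A-series; mu = 2 gives A_2.

A2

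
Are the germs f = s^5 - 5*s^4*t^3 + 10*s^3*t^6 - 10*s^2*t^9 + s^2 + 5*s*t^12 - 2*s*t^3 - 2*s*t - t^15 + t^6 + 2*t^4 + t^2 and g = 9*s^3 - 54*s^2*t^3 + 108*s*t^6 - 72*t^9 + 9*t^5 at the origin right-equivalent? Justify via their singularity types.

The Hessian of f at 0 is [[2, -2], [-2, 2]] with rank 1, so corank 1. A Groebner basis of the Jacobian ideal J(f) in C{s,t} is {-s + t^3 + t, s^2 - t^2, s*t - t^2}; counting standard monomials gives mu = 4. Corank 1: A-series; mu = 4 gives A_4. The Hessian of g at 0 is [[0, 0], [0, 0]] with rank 0, so corank 2. A Groebner basis of the Jacobian ideal J(g) in C{s,t} is {-s^2/4 + s*t^3, t^4, s^3, s^2*t}; counting standard monomials gives mu = 8. Corank 2; j^3 = 9*s^3 is a perfect cube, so E-series; the 5-jet and mu = 8 give E_8. f is A_4 but g is E_8, hence not right-equivalent.

No.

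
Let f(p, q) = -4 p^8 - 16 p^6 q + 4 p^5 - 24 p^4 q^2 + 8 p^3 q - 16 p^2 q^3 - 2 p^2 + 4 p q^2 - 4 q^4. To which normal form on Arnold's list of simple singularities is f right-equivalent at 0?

A3

The Hessian of f at 0 is [[-4, 0], [0, 0]] with rank 1, so corank 1. A Groebner basis of the Jacobian ideal J(f) in C{p,q} is {p^2, p*q, -p + q^2}; counting standard monomials gives mu = 3. Corank 1: A-series; mu = 3 gives A_3.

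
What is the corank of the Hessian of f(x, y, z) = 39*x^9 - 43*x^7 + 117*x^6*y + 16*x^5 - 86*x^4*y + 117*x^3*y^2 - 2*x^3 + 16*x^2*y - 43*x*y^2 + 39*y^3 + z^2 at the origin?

Hessian at 0 has rank 1.

2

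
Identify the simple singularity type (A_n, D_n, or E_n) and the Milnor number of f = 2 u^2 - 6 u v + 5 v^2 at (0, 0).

Type A1, Milnor number mu = 1.

The Hessian of f at 0 has rank 2. Corank 0: nondegenerate Morse point, so A_1.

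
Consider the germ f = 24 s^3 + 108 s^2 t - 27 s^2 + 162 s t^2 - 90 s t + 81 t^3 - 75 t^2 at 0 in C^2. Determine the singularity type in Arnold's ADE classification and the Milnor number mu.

Type A2, Milnor number mu = 2.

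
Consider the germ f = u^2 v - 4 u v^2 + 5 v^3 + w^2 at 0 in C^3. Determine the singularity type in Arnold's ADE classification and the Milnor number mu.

Type D_4, Milnor number mu = 4.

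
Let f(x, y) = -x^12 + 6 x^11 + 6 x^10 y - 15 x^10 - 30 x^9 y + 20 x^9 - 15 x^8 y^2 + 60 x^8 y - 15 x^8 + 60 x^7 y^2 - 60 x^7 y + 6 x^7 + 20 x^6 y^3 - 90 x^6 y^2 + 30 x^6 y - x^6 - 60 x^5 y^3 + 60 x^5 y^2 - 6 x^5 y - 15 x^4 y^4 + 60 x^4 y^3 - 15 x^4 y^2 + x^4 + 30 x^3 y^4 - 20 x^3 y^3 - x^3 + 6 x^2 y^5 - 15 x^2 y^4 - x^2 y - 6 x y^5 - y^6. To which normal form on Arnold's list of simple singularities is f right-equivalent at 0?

D_7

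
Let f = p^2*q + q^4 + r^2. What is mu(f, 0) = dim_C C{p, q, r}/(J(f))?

5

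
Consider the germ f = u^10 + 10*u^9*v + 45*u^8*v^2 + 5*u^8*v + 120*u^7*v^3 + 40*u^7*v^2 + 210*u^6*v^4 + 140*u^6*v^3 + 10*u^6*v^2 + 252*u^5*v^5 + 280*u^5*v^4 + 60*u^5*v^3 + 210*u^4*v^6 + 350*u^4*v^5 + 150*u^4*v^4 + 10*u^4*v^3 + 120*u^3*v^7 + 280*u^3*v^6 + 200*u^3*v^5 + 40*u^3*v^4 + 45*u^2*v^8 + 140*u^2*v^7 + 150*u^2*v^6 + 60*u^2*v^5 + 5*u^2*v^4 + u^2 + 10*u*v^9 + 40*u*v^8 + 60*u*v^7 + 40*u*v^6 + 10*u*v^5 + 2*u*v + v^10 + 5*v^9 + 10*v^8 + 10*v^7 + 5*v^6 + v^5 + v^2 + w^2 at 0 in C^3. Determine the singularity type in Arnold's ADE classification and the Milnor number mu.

Type A_{4}, Milnor number mu = 4.

The Hessian of f at 0 is [[2, 2, 0], [2, 2, 0], [0, 0, 2]] with rank 2, so corank 1. A Groebner basis of the Jacobian ideal J(f) in C{u,v,w} is {v^4, u + v, w}; counting standard monomials gives mu = 4. Corank 1: A-series; mu = 4 gives A_4.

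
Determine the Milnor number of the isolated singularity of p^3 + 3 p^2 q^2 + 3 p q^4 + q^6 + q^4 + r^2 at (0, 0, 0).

6

The Hessian of f at 0 is [[0, 0, 0], [0, 0, 0], [0, 0, 2]] with rank 1, so corank 2. A Groebner basis of the Jacobian ideal J(f) in C{p,q,r} is {p^3, p^2*q, p^2/2 + p*q^2, q^3, r}; counting standard monomials gives mu = 6. Corank 2; j^3 = p^3 is a perfect cube, so E-series; the 4-jet and mu = 6 give E_6.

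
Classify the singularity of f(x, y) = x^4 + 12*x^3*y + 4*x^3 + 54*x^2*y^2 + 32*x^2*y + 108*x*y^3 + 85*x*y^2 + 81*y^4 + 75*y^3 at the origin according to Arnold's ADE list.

D_5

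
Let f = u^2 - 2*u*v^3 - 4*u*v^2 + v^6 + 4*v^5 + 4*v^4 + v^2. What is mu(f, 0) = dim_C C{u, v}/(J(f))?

1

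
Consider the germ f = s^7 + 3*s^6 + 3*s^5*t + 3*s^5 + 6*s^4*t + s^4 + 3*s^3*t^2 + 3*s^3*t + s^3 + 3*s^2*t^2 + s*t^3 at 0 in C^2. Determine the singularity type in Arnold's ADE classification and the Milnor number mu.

Type E_{7}, Milnor number mu = 7.

The Hessian of f at 0 is [[0, 0], [0, 0]] with rank 0, so corank 2. A Groebner basis of the Jacobian ideal J(f) in C{s,t} is {3*s^2 + t^4 + t^3, s^3, s^2*t - s^2 - t^3/3, 2*s^2 + s*t^2 + 2*t^3/3}; counting standard monomials gives mu = 7. Corank 2; j^3 = s^3 is a perfect cube, so E-series; the 4-jet and mu = 7 give E_7.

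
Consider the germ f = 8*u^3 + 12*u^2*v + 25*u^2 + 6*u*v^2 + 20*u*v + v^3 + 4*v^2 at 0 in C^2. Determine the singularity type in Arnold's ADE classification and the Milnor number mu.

Type A_{2}, Milnor number mu = 2.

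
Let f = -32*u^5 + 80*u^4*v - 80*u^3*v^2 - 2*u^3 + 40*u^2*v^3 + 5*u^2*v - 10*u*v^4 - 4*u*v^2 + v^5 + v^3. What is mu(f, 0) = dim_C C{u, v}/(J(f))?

6

The Hessian of f at 0 has rank 0. Corank 2; j^3 = -(u - v)^2*(2*u - v) has shape L^2 M (L != M), so D-series; mu = 6 gives D_6.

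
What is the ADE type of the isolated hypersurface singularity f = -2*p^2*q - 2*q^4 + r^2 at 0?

D_{5}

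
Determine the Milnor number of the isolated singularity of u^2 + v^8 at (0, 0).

7

The Hessian of f at 0 has rank 1. Corank 1: A-series; mu = 7 gives A_7.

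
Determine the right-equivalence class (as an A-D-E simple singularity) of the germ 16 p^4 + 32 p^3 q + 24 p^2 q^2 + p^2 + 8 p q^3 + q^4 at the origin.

A_{3}

The Hessian of f at 0 has rank 1. Corank 1: A-series; mu = 3 gives A_3.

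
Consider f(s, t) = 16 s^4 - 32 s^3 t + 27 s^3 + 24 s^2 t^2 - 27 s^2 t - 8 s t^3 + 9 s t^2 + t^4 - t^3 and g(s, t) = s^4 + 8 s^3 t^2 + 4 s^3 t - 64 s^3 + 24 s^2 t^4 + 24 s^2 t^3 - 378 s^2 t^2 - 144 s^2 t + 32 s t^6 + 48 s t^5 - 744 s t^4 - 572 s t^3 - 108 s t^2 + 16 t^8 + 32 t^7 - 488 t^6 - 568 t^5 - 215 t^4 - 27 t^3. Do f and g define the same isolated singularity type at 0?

The Hessian of f at 0 is [[0, 0], [0, 0]] with rank 0, so corank 2. A Groebner basis of the Jacobian ideal J(f) in C{s,t} is {t^4, s*t^2 - 7*t^3/18, s^2 - 2*s*t/3 + t^2/9}; counting standard monomials gives mu = 6. Corank 2; j^3 = (3*s - t)^3 is a perfect cube, so E-series; the 4-jet and mu = 6 give E_6. The Hessian of g at 0 is [[0, 0], [0, 0]] with rank 0, so corank 2. A Groebner basis of the Jacobian ideal J(g) in C{s,t} is {s^3 + 27*s^2/16 + 81*s*t/32 + 243*t^2/256, s^2*t - 33*s^2/16 - 99*s*t/32 - 297*t^2/256, 5*s^2/2 + s*t^2 + 15*s*t/4 + 45*t^2/32, -3*s^2 - 9*s*t/2 + t^3 - 27*t^2/16}; counting standard monomials gives mu = 6. Corank 2; j^3 = -(4*s + 3*t)^3 is a perfect cube, so E-series; the 4-jet and mu = 6 give E_6. Both have type E_6, hence right-equivalent.

Yes.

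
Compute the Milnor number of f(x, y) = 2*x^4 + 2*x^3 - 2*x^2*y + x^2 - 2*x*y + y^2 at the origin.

The Hessian of f at 0 has rank 1. Corank 1: A-series; mu = 3 gives A_3.

3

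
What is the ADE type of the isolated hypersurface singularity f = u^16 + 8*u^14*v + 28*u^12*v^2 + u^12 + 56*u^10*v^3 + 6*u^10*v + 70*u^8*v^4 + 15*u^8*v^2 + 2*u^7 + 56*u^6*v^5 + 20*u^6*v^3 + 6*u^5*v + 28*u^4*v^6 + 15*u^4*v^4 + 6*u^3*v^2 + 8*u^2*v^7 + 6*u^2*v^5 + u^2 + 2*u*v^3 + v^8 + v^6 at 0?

A7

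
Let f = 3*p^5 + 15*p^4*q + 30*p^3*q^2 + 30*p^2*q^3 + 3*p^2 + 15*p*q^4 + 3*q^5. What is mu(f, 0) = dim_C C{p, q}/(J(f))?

The Hessian of f at 0 has rank 1. Corank 1: A-series; mu = 4 gives A_4.

4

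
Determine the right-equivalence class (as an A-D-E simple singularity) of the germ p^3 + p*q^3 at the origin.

E7

The Hessian of f at 0 is [[0, 0], [0, 0]] with rank 0, so corank 2. A Groebner basis of the Jacobian ideal J(f) in C{p,q} is {p^3, p*q^2, 3*p^2 + q^3}; counting standard monomials gives mu = 7. Corank 2; j^3 = p^3 is a perfect cube, so E-series; the 4-jet and mu = 7 give E_7.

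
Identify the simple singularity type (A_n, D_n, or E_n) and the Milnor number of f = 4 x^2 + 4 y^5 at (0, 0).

Type A_{4}, Milnor number mu = 4.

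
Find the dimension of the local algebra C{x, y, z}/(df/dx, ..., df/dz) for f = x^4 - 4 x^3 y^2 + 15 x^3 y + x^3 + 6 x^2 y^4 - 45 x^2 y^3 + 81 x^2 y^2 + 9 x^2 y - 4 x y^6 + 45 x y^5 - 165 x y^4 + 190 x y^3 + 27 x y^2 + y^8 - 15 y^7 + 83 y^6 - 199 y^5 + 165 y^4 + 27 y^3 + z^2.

7

The Hessian of f at 0 has rank 1. Corank 2; j^3 = (x + 3*y)^3 is a perfect cube, so E-series; the 4-jet and mu = 7 give E_7.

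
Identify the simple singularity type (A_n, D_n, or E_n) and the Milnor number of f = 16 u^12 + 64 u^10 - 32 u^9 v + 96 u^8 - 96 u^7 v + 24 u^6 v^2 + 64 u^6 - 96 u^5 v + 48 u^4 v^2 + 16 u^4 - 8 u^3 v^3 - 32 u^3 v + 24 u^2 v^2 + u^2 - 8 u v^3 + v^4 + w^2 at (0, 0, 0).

Type A_3, Milnor number mu = 3.

The Hessian of f at 0 has rank 2. Corank 1: A-series; mu = 3 gives A_3.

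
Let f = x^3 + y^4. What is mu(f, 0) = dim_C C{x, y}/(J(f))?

6

The Hessian of f at 0 is [[0, 0], [0, 0]] with rank 0, so corank 2. A Groebner basis of the Jacobian ideal J(f) in C{x,y} is {y^3, x^2}; counting standard monomials gives mu = 6. Corank 2; j^3 = x^3 is a perfect cube, so E-series; the 4-jet and mu = 6 give E_6.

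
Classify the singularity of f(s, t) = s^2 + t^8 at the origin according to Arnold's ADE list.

A7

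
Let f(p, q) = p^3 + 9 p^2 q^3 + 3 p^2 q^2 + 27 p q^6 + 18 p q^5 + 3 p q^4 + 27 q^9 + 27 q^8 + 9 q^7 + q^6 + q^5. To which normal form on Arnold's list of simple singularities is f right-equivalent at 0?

E_{8}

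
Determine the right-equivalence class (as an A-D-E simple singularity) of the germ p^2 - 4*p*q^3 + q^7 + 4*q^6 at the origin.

The Hessian of f at 0 has rank 1. Corank 1: A-series; mu = 6 gives A_6.

A6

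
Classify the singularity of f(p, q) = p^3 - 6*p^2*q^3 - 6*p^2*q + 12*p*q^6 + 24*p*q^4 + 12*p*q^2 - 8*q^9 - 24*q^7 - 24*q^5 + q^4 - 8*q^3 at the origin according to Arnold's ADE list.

E6

The Hessian of f at 0 is [[0, 0], [0, 0]] with rank 0, so corank 2. A Groebner basis of the Jacobian ideal J(f) in C{p,q} is {q^3, p^2 - 4*p*q + 4*q^2}; counting standard monomials gives mu = 6. Corank 2; j^3 = (p - 2*q)^3 is a perfect cube, so E-series; the 4-jet and mu = 6 give E_6.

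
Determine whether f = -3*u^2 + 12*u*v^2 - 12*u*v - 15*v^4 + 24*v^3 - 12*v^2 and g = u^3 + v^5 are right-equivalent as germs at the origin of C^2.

No.

The Hessian of f at 0 has rank 1. Corank 1: A-series; mu = 3 gives A_3. The Hessian of g at 0 has rank 0. Corank 2; j^3 = u^3 is a perfect cube, so E-series; the 5-jet and mu = 8 give E_8. f is A_3 but g is E_8, hence not right-equivalent.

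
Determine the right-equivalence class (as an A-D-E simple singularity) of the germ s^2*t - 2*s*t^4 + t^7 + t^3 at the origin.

D_4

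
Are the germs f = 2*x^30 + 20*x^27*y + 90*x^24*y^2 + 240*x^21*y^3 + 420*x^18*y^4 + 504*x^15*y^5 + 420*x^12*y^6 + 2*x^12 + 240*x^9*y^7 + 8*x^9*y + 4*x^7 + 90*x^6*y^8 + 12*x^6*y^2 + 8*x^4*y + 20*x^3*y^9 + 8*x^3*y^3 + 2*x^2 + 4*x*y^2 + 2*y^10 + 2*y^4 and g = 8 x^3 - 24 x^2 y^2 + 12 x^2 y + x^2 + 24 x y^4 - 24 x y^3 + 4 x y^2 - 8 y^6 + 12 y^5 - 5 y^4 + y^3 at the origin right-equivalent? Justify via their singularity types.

No.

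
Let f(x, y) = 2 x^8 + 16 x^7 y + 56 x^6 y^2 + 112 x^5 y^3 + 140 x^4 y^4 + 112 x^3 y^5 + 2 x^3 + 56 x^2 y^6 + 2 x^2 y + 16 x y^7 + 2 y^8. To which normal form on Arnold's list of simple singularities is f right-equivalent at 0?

The Hessian of f at 0 is [[0, 0], [0, 0]] with rank 0, so corank 2. A Groebner basis of the Jacobian ideal J(f) in C{x,y} is {-x*y/8 + y^7, x*y^2, x^2 + x*y}; counting standard monomials gives mu = 9. Corank 2; j^3 = 2*x^2*(x + y) has shape L^2 M (L != M), so D-series; mu = 9 gives D_9.

D9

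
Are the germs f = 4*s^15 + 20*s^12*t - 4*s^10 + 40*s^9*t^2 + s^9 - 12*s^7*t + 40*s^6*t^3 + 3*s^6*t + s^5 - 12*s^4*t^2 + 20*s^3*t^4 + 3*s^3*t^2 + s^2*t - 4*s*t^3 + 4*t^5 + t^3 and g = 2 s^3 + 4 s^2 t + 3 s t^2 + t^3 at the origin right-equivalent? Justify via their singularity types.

The Hessian of f at 0 has rank 0. Corank 2; j^3 = t*(s^2 + t^2) splits into three distinct lines over C (the quadratic factor has nonzero discriminant), so D_4. The Hessian of g at 0 has rank 0. Corank 2; j^3 = (s + t)*(2*s^2 + 2*s*t + t^2) splits into three distinct lines over C (the quadratic factor has nonzero discriminant), so D_4. Both have type D_4, hence right-equivalent.

Yes.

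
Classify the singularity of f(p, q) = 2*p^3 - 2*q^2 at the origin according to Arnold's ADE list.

A_2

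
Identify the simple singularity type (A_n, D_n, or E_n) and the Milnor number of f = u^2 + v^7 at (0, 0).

Type A_6, Milnor number mu = 6.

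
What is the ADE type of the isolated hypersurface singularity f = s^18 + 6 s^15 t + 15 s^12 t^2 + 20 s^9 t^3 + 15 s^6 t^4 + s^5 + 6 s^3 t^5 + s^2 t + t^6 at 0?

The Hessian of f at 0 is [[0, 0], [0, 0]] with rank 0, so corank 2. A Groebner basis of the Jacobian ideal J(f) in C{s,t} is {s^2/6 + t^5, s^3, s*t}; counting standard monomials gives mu = 7. Corank 2; j^3 = s^2*t has shape L^2 M (L != M), so D-series; mu = 7 gives D_7.

D_7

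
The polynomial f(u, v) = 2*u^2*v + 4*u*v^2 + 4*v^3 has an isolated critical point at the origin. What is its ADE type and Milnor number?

The Hessian of f at 0 has rank 0. Corank 2; j^3 = 2*v*(u^2 + 2*u*v + 2*v^2) splits into three distinct lines over C (the quadratic factor has nonzero discriminant), so D_4.

Type D4, Milnor number mu = 4.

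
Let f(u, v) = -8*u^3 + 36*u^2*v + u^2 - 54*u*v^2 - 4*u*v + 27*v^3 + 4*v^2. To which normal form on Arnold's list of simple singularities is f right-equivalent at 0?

The Hessian of f at 0 has rank 1. Corank 1: A-series; mu = 2 gives A_2.

A2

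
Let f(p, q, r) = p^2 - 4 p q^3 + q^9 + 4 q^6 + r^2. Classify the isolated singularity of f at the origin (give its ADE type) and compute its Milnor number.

Type A8, Milnor number mu = 8.

The Hessian of f at 0 is [[2, 0, 0], [0, 0, 0], [0, 0, 2]] with rank 2, so corank 1. A Groebner basis of the Jacobian ideal J(f) in C{p,q,r} is {p^2*q^2, p^3, -p/2 + q^3, r}; counting standard monomials gives mu = 8. Corank 1: A-series; mu = 8 gives A_8.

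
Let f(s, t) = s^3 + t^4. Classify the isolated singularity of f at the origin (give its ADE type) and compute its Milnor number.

The Hessian of f at 0 has rank 0. Corank 2; j^3 = s^3 is a perfect cube, so E-series; the 4-jet and mu = 6 give E_6.

Type E_6, Milnor number mu = 6.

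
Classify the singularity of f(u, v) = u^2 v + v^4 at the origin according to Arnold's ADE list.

The Hessian of f at 0 is [[0, 0], [0, 0]] with rank 0, so corank 2. A Groebner basis of the Jacobian ideal J(f) in C{u,v} is {u^3, u^2/4 + v^3, u*v}; counting standard monomials gives mu = 5. Corank 2; j^3 = u^2*v has shape L^2 M (L != M), so D-series; mu = 5 gives D_5.

D_5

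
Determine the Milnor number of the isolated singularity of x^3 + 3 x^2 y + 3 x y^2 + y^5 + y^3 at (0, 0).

8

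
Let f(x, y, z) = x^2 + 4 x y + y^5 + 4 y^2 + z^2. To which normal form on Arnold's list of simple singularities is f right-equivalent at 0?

A4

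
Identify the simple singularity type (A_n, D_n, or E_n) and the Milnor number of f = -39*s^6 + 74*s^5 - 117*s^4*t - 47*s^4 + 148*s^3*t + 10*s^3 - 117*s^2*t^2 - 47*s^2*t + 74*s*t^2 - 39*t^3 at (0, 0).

Type D_4, Milnor number mu = 4.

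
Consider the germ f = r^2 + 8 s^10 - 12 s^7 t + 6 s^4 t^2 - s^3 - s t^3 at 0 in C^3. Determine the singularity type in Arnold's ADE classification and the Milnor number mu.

Type E7, Milnor number mu = 7.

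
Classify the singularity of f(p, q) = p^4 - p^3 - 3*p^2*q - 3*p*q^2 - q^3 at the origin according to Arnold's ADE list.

The Hessian of f at 0 has rank 0. Corank 2; j^3 = -(p + q)^3 is a perfect cube, so E-series; the 4-jet and mu = 6 give E_6.

E_6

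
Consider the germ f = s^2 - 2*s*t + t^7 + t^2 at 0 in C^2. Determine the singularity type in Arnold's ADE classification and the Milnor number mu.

The Hessian of f at 0 is [[2, -2], [-2, 2]] with rank 1, so corank 1. A Groebner basis of the Jacobian ideal J(f) in C{s,t} is {t^6, s - t}; counting standard monomials gives mu = 6. Corank 1: A-series; mu = 6 gives A_6.

Type A_{6}, Milnor number mu = 6.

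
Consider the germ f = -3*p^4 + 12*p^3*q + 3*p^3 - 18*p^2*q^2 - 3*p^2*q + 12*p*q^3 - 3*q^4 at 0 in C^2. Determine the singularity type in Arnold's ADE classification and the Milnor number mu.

The Hessian of f at 0 has rank 0. Corank 2; j^3 = 3*p^2*(p - q) has shape L^2 M (L != M), so D-series; mu = 5 gives D_5.

Type D_{5}, Milnor number mu = 5.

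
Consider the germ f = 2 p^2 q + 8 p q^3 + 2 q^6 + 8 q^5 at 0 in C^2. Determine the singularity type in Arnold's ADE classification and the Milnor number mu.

Type D7, Milnor number mu = 7.

The Hessian of f at 0 is [[0, 0], [0, 0]] with rank 0, so corank 2. A Groebner basis of the Jacobian ideal J(f) in C{p,q} is {p^3, p^2*q + 2*p^2/3 + 4*p*q^2/3, p*q/2 + q^3}; counting standard monomials gives mu = 7. Corank 2; j^3 = 2*p^2*q has shape L^2 M (L != M), so D-series; mu = 7 gives D_7.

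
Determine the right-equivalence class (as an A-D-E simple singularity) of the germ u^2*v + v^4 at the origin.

D_5

The Hessian of f at 0 is [[0, 0], [0, 0]] with rank 0, so corank 2. A Groebner basis of the Jacobian ideal J(f) in C{u,v} is {u^3, u^2/4 + v^3, u*v}; counting standard monomials gives mu = 5. Corank 2; j^3 = u^2*v has shape L^2 M (L != M), so D-series; mu = 5 gives D_5.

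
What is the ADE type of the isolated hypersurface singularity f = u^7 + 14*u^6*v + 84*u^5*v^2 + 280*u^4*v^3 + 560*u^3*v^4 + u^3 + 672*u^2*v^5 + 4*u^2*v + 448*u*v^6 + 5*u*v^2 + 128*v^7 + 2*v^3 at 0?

D_{8}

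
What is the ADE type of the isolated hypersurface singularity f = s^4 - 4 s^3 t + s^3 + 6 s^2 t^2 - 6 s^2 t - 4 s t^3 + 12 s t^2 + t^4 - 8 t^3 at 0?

The Hessian of f at 0 is [[0, 0], [0, 0]] with rank 0, so corank 2. A Groebner basis of the Jacobian ideal J(f) in C{s,t} is {t^4, s*t^2 - 5*t^3/3, s^2 - 4*s*t + 4*t^2}; counting standard monomials gives mu = 6. Corank 2; j^3 = (s - 2*t)^3 is a perfect cube, so E-series; the 4-jet and mu = 6 give E_6.

E6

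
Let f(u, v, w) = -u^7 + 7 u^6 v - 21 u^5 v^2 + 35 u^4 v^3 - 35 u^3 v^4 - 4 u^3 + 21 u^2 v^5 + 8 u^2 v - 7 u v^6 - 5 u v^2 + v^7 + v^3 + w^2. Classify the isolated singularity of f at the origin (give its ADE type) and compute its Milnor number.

Type D_{8}, Milnor number mu = 8.

The Hessian of f at 0 has rank 1. Corank 2; j^3 = -(u - v)*(2*u - v)^2 has shape L^2 M (L != M), so D-series; mu = 8 gives D_8.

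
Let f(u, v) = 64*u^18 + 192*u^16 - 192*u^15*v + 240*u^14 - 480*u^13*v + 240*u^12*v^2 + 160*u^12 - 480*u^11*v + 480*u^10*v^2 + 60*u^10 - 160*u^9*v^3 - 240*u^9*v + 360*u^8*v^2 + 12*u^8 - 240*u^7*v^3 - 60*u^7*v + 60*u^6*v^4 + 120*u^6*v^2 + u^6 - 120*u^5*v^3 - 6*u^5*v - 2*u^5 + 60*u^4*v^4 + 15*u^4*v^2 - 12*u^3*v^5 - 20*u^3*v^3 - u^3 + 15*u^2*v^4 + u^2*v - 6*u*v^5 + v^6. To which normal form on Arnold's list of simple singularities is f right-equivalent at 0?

The Hessian of f at 0 has rank 0. Corank 2; j^3 = -u^2*(u - v) has shape L^2 M (L != M), so D-series; mu = 7 gives D_7.

D_{7}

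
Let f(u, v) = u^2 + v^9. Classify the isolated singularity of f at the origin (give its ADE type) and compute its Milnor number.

The Hessian of f at 0 has rank 1. Corank 1: A-series; mu = 8 gives A_8.

Type A_{8}, Milnor number mu = 8.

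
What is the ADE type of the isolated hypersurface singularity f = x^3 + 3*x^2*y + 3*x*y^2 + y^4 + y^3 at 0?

The Hessian of f at 0 is [[0, 0], [0, 0]] with rank 0, so corank 2. A Groebner basis of the Jacobian ideal J(f) in C{x,y} is {y^3, x^2 + 2*x*y + y^2}; counting standard monomials gives mu = 6. Corank 2; j^3 = (x + y)^3 is a perfect cube, so E-series; the 4-jet and mu = 6 give E_6.

E6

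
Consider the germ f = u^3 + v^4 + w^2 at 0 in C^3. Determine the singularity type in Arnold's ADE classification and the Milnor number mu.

Type E6, Milnor number mu = 6.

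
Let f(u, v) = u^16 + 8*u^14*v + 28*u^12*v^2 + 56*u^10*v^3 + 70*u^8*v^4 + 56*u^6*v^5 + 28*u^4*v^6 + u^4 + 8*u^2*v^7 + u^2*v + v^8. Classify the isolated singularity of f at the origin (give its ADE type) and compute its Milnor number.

Type D9, Milnor number mu = 9.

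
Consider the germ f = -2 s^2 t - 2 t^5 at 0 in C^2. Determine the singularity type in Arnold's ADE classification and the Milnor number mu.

The Hessian of f at 0 has rank 0. Corank 2; j^3 = -2*s^2*t has shape L^2 M (L != M), so D-series; mu = 6 gives D_6.

Type D_{6}, Milnor number mu = 6.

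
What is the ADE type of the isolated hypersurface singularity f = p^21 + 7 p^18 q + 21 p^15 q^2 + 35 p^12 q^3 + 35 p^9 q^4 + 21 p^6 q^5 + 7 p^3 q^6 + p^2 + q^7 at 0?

A_6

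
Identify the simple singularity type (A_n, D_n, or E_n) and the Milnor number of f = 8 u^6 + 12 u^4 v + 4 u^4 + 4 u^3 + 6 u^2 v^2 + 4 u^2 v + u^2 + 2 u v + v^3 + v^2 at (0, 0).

Type A_2, Milnor number mu = 2.

The Hessian of f at 0 is [[2, 2], [2, 2]] with rank 1, so corank 1. A Groebner basis of the Jacobian ideal J(f) in C{u,v} is {v^2, u + v}; counting standard monomials gives mu = 2. Corank 1: A-series; mu = 2 gives A_2.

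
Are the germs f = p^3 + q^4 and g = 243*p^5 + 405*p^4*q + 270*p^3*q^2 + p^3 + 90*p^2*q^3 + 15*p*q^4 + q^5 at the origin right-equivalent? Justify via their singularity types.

No.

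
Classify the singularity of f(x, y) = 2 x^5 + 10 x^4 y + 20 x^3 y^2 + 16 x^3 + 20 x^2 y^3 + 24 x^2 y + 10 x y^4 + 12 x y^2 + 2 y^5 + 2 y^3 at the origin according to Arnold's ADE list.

E_{8}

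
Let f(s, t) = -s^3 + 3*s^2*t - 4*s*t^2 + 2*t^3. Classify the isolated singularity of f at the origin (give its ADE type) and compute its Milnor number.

The Hessian of f at 0 has rank 0. Corank 2; j^3 = -(s - t)*(s^2 - 2*s*t + 2*t^2) splits into three distinct lines over C (the quadratic factor has nonzero discriminant), so D_4.

Type D_4, Milnor number mu = 4.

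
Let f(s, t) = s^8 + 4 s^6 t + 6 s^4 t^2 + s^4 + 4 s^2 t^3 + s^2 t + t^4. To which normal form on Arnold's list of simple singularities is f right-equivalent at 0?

D_{5}

The Hessian of f at 0 is [[0, 0], [0, 0]] with rank 0, so corank 2. A Groebner basis of the Jacobian ideal J(f) in C{s,t} is {s^3, s^2/4 + t^3, s*t}; counting standard monomials gives mu = 5. Corank 2; j^3 = s^2*t has shape L^2 M (L != M), so D-series; mu = 5 gives D_5.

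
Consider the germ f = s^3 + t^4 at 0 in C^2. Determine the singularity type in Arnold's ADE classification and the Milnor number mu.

The Hessian of f at 0 has rank 0. Corank 2; j^3 = s^3 is a perfect cube, so E-series; the 4-jet and mu = 6 give E_6.

Type E_6, Milnor number mu = 6.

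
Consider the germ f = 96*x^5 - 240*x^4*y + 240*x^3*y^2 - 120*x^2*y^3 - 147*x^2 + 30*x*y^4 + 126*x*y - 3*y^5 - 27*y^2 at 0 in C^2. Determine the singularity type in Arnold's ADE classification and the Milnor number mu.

Type A_4, Milnor number mu = 4.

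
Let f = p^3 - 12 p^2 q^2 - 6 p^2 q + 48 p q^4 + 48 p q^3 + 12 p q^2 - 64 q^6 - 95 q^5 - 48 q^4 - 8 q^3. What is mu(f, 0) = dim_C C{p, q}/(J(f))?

8

The Hessian of f at 0 is [[0, 0], [0, 0]] with rank 0, so corank 2. A Groebner basis of the Jacobian ideal J(f) in C{p,q} is {q^4, p^3 - 6*p^2*q + 3*p^2/2 - 6*p*q + 16*q^3 + 6*q^2, -p^2/8 + p*q^2 + p*q/2 - 2*q^3 - q^2/2}; counting standard monomials gives mu = 8. Corank 2; j^3 = (p - 2*q)^3 is a perfect cube, so E-series; the 5-jet and mu = 8 give E_8.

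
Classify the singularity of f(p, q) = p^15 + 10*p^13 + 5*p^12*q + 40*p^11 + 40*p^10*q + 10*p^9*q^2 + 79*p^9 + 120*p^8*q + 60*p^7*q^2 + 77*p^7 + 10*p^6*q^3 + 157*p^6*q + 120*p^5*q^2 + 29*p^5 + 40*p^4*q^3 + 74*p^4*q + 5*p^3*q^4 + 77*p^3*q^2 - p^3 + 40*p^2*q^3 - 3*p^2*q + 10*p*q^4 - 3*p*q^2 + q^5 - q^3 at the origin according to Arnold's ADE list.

E8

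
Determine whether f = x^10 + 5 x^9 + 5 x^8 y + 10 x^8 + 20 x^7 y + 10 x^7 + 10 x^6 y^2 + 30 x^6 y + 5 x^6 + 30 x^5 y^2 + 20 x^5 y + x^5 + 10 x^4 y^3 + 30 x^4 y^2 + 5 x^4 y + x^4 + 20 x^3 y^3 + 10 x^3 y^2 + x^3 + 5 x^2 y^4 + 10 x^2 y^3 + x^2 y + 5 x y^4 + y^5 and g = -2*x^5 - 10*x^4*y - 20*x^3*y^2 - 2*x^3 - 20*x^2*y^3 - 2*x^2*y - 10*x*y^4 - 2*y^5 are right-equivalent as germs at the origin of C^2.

Yes.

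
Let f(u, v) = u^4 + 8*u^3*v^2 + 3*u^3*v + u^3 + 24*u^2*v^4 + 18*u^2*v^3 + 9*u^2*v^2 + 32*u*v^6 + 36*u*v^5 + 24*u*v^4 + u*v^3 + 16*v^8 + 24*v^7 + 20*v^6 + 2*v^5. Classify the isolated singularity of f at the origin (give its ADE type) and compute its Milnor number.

Type E_{7}, Milnor number mu = 7.

The Hessian of f at 0 has rank 0. Corank 2; j^3 = u^3 is a perfect cube, so E-series; the 4-jet and mu = 7 give E_7.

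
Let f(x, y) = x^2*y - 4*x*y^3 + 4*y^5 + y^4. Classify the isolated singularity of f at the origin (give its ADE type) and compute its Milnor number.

The Hessian of f at 0 is [[0, 0], [0, 0]] with rank 0, so corank 2. A Groebner basis of the Jacobian ideal J(f) in C{x,y} is {x*y^2, -x*y/2 + y^3, x^2 + 2*x*y}; counting standard monomials gives mu = 5. Corank 2; j^3 = x^2*y has shape L^2 M (L != M), so D-series; mu = 5 gives D_5.

Type D_{5}, Milnor number mu = 5.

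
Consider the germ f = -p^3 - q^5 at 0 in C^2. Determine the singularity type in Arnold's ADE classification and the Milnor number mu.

The Hessian of f at 0 has rank 0. Corank 2; j^3 = -p^3 is a perfect cube, so E-series; the 5-jet and mu = 8 give E_8.

Type E8, Milnor number mu = 8.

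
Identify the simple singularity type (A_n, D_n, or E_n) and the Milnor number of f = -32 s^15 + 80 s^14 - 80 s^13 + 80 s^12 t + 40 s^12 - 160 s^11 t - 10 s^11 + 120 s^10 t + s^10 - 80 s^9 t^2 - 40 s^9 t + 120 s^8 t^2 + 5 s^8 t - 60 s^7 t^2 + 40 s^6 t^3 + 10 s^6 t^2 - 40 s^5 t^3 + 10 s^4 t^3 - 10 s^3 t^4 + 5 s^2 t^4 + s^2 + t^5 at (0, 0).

Type A_{4}, Milnor number mu = 4.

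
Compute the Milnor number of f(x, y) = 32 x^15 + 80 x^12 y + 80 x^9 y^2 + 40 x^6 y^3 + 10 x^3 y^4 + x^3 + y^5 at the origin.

8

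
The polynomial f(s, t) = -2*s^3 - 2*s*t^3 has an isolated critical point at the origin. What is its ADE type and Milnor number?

The Hessian of f at 0 has rank 0. Corank 2; j^3 = -2*s^3 is a perfect cube, so E-series; the 4-jet and mu = 7 give E_7.

Type E7, Milnor number mu = 7.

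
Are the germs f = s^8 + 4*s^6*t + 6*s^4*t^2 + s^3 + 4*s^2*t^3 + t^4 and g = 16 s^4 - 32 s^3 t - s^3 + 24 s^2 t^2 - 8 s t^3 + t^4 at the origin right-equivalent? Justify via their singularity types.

Yes.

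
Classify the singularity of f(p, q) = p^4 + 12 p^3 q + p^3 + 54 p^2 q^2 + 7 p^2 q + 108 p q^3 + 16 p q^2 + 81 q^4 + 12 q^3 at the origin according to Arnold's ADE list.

The Hessian of f at 0 has rank 0. Corank 2; j^3 = (p + 2*q)^2*(p + 3*q) has shape L^2 M (L != M), so D-series; mu = 5 gives D_5.

D5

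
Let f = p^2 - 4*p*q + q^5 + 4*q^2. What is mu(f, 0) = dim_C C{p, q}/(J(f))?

The Hessian of f at 0 has rank 1. Corank 1: A-series; mu = 4 gives A_4.

4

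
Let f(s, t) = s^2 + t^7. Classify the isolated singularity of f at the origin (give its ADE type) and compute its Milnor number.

Type A_6, Milnor number mu = 6.

The Hessian of f at 0 has rank 1. Corank 1: A-series; mu = 6 gives A_6.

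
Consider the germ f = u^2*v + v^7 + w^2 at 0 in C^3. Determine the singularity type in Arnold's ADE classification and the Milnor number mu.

Type D8, Milnor number mu = 8.

The Hessian of f at 0 is [[0, 0, 0], [0, 0, 0], [0, 0, 2]] with rank 1, so corank 2. A Groebner basis of the Jacobian ideal J(f) in C{u,v,w} is {u^2/7 + v^6, u^3, u*v, w}; counting standard monomials gives mu = 8. Corank 2; j^3 = u^2*v has shape L^2 M (L != M), so D-series; mu = 8 gives D_8.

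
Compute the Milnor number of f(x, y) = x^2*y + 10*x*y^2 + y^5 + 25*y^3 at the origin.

6

The Hessian of f at 0 is [[0, 0], [0, 0]] with rank 0, so corank 2. A Groebner basis of the Jacobian ideal J(f) in C{x,y} is {x^2/5 + y^4 - 5*y^2, x^3 + 125*y^3, x*y + 5*y^2}; counting standard monomials gives mu = 6. Corank 2; j^3 = y*(x + 5*y)^2 has shape L^2 M (L != M), so D-series; mu = 6 gives D_6.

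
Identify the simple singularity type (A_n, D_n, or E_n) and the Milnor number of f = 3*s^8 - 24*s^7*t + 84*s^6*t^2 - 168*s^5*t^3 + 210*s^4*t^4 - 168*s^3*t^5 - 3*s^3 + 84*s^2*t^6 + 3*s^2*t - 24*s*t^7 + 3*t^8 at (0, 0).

Type D_9, Milnor number mu = 9.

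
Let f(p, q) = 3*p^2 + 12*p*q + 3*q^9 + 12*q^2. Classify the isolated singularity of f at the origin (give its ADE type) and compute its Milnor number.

Type A8, Milnor number mu = 8.

The Hessian of f at 0 is [[6, 12], [12, 24]] with rank 1, so corank 1. A Groebner basis of the Jacobian ideal J(f) in C{p,q} is {q^8, p + 2*q}; counting standard monomials gives mu = 8. Corank 1: A-series; mu = 8 gives A_8.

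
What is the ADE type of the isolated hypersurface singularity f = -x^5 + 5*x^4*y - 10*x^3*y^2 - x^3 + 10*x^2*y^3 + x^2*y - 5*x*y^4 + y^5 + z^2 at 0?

D_{6}

The Hessian of f at 0 has rank 1. Corank 2; j^3 = -x^2*(x - y) has shape L^2 M (L != M), so D-series; mu = 6 gives D_6.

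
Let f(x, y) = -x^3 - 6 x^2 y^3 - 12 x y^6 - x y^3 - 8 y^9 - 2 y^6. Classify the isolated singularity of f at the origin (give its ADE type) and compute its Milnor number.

The Hessian of f at 0 is [[0, 0], [0, 0]] with rank 0, so corank 2. A Groebner basis of the Jacobian ideal J(f) in C{x,y} is {x^3, x*y^2, 3*x^2 + y^3}; counting standard monomials gives mu = 7. Corank 2; j^3 = -x^3 is a perfect cube, so E-series; the 4-jet and mu = 7 give E_7.

Type E7, Milnor number mu = 7.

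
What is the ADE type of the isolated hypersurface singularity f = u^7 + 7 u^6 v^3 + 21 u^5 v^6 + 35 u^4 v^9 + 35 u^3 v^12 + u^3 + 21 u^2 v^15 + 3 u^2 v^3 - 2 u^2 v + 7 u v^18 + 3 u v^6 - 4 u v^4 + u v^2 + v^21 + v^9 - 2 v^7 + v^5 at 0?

The Hessian of f at 0 has rank 0. Corank 2; j^3 = u*(u - v)^2 has shape L^2 M (L != M), so D-series; mu = 8 gives D_8.

D_{8}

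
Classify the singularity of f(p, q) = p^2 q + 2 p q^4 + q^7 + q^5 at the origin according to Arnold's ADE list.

D_{6}

The Hessian of f at 0 is [[0, 0], [0, 0]] with rank 0, so corank 2. A Groebner basis of the Jacobian ideal J(f) in C{p,q} is {p*q + q^4, p*q^2, p^2 - 5*p*q}; counting standard monomials gives mu = 6. Corank 2; j^3 = p^2*q has shape L^2 M (L != M), so D-series; mu = 6 gives D_6.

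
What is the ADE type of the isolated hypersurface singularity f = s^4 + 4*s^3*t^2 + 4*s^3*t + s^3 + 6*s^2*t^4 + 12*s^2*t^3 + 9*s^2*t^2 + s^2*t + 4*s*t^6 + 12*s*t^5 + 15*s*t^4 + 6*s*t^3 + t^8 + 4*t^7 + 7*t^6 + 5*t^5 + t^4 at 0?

D5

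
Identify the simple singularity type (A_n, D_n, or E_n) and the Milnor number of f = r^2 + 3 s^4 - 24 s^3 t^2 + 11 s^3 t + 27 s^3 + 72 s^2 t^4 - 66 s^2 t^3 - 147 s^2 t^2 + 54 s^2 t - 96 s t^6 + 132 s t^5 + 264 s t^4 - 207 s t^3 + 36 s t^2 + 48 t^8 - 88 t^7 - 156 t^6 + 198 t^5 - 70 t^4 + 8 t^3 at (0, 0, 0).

Type E_7, Milnor number mu = 7.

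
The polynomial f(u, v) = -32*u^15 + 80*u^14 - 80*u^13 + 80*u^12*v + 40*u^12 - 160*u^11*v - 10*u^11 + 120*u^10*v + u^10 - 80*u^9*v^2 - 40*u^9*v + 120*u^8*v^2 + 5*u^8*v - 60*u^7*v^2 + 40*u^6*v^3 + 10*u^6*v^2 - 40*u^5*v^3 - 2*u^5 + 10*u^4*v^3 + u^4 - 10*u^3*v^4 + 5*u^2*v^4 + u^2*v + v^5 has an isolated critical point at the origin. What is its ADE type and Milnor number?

The Hessian of f at 0 is [[0, 0], [0, 0]] with rank 0, so corank 2. A Groebner basis of the Jacobian ideal J(f) in C{u,v} is {u^2/5 + v^4, u^3, u*v}; counting standard monomials gives mu = 6. Corank 2; j^3 = u^2*v has shape L^2 M (L != M), so D-series; mu = 6 gives D_6.

Type D_6, Milnor number mu = 6.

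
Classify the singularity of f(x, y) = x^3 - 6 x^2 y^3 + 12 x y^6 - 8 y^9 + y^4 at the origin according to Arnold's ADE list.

E_{6}

The Hessian of f at 0 is [[0, 0], [0, 0]] with rank 0, so corank 2. A Groebner basis of the Jacobian ideal J(f) in C{x,y} is {y^3, x^2}; counting standard monomials gives mu = 6. Corank 2; j^3 = x^3 is a perfect cube, so E-series; the 4-jet and mu = 6 give E_6.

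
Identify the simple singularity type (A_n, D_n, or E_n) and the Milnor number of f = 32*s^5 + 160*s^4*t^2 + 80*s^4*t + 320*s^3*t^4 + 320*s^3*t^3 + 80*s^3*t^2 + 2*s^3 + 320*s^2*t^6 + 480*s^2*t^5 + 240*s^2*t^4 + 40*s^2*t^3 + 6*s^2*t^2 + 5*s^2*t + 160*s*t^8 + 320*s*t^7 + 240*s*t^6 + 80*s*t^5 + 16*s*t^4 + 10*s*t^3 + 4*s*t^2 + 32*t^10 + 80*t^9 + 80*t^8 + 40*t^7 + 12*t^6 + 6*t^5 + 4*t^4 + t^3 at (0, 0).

Type D_{6}, Milnor number mu = 6.

The Hessian of f at 0 has rank 0. Corank 2; j^3 = (s + t)^2*(2*s + t) has shape L^2 M (L != M), so D-series; mu = 6 gives D_6.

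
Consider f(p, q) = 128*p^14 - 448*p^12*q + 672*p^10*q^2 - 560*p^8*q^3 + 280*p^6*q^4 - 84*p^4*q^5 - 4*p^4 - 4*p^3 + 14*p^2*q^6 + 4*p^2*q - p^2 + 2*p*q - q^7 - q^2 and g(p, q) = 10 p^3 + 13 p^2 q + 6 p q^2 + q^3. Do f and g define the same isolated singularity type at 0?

The Hessian of f at 0 has rank 1. Corank 1: A-series; mu = 6 gives A_6. The Hessian of g at 0 has rank 0. Corank 2; j^3 = (2*p + q)*(5*p^2 + 4*p*q + q^2) splits into three distinct lines over C (the quadratic factor has nonzero discriminant), so D_4. f is A_6 but g is D_4, hence not right-equivalent.

No.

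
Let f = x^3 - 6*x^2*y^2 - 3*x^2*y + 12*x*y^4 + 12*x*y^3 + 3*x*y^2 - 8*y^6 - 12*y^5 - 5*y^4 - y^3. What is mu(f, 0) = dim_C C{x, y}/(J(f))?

6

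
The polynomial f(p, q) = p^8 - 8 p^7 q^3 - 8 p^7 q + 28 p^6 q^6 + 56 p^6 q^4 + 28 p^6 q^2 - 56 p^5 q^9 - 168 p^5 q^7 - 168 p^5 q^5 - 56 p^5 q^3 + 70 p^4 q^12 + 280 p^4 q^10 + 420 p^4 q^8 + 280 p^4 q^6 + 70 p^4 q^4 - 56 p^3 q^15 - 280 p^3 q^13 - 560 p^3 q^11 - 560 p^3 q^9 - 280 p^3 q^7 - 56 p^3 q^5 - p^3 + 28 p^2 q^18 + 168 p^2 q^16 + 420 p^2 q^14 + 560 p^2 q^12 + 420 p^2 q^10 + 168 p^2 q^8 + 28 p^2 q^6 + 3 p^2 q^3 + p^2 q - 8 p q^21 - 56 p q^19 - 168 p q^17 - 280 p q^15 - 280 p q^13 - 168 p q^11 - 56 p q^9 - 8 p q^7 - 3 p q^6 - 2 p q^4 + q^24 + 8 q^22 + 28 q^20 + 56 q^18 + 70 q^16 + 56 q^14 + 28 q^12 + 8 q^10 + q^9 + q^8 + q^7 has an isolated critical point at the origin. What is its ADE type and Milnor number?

Type D9, Milnor number mu = 9.

The Hessian of f at 0 has rank 0. Corank 2; j^3 = -p^2*(p - q) has shape L^2 M (L != M), so D-series; mu = 9 gives D_9.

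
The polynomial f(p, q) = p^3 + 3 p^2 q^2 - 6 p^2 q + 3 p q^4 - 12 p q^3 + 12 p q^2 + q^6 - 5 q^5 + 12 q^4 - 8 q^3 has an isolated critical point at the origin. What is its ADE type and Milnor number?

Type E8, Milnor number mu = 8.

The Hessian of f at 0 has rank 0. Corank 2; j^3 = (p - 2*q)^3 is a perfect cube, so E-series; the 5-jet and mu = 8 give E_8.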